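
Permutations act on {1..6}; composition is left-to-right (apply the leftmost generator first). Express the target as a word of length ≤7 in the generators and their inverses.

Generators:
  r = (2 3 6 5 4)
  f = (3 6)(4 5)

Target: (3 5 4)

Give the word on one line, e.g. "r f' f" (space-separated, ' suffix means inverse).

r' r' f r f'

  after r': (2 4 5 6 3)
  after r': (2 5 3 4 6)
  after f: (2 4 3 5 6)
  after r: (3 4 6)
  after f': (3 5 4)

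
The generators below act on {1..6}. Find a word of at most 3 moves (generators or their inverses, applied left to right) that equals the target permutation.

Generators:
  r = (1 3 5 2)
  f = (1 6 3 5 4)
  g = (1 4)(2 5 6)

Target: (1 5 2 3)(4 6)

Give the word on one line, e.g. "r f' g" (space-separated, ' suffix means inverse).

  after r': (1 2 5 3)
  after f': (1 2 3 4 5 6)
  after g: (1 5 2 3)(4 6)

r' f' g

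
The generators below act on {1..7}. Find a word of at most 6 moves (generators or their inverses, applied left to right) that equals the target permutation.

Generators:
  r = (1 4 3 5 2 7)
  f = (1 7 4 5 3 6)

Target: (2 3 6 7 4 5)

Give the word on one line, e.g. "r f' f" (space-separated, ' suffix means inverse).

r' r' f r f'

  after r': (1 7 2 5 3 4)
  after r': (1 2 3)(4 7 5)
  after f: (1 2 6)(3 7)
  after r: (1 7 5 2 6 4 3)
  after f': (2 3 6 7 4 5)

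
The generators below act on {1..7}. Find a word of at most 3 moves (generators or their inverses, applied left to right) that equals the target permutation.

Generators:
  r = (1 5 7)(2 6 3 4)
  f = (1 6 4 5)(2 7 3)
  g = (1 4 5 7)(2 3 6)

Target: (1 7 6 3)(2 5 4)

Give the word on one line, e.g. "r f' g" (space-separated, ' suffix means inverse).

  after f: (1 6 4 5)(2 7 3)
  after r: (1 3 6 2)(4 7)
  after f': (1 7 6 3)(2 5 4)

f r f'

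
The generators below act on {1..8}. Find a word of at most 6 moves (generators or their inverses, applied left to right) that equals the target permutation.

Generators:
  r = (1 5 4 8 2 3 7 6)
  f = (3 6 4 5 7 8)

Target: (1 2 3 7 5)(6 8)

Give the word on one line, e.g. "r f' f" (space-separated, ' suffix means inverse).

f' r f' r r

  after f': (3 8 7 5 4 6)
  after r: (1 5 8 6 7 4)(2 3)
  after f': (1 4)(2 8 3)(5 7 6)
  after r: (1 8 7)(4 5 6)
  after r: (1 2 3 7 5)(6 8)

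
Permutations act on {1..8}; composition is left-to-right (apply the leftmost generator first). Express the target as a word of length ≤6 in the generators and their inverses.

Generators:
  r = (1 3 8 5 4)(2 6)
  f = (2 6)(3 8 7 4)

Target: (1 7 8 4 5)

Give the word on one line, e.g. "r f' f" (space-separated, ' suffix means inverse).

f r r f

  after f: (2 6)(3 8 7 4)
  after r: (1 3 5 4 8 7)
  after r: (1 8 7 3 4 5)(2 6)
  after f: (1 7 8 4 5)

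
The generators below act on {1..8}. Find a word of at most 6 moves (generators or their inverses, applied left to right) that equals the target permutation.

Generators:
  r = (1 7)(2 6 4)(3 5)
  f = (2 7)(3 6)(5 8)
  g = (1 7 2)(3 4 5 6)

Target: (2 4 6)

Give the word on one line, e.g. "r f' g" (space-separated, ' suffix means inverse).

  after r: (1 7)(2 6 4)(3 5)
  after r: (2 4 6)
  after f: (2 4 3 6 7)(5 8)
  after f: (2 4 6)

r r f f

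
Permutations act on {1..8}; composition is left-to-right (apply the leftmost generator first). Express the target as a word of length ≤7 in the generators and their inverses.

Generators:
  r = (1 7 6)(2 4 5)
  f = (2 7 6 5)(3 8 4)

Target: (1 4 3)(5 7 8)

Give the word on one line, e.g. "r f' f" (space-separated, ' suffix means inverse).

  after f': (2 5 6 7)(3 4 8)
  after r': (1 6)(2 4 8 3)(5 7)
  after r': (1 7 4 8 3 5)
  after f': (1 2 5)(3 6 7 8 4)
  after r: (1 4 3)(5 7 8)

f' r' r' f' r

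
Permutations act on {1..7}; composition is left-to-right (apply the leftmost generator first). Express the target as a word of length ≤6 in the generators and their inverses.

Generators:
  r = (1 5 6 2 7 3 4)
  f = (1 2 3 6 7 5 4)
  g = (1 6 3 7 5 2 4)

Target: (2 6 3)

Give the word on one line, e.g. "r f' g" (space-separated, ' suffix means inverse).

  after f: (1 2 3 6 7 5 4)
  after g': (1 5 2 6 3)
  after f': (1 7 6 2 3 4 5)
  after r': (1 2 7 5 4)
  after f': (2 6 3)

f g' f' r' f'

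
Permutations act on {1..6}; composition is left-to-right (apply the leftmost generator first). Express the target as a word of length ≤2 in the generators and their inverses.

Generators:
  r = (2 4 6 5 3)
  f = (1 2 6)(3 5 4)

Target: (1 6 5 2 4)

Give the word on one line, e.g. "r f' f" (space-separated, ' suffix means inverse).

r' f'

  after r': (2 3 5 6 4)
  after f': (1 6 5 2 4)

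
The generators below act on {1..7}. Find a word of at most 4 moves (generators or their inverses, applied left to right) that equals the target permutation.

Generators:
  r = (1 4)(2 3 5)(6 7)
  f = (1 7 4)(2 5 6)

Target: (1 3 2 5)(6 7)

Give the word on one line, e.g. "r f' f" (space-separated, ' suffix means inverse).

f r' f r

  after f: (1 7 4)(2 5 6)
  after r': (1 6 5 7)(2 3)
  after f: (1 2 3 5 4)
  after r: (1 3 2 5)(6 7)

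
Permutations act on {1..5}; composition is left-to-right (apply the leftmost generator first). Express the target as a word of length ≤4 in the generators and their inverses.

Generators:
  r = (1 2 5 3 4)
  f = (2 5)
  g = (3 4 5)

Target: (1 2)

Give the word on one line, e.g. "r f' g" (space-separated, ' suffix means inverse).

r' g f'

  after r': (1 4 3 5 2)
  after g: (1 5 2)
  after f': (1 2)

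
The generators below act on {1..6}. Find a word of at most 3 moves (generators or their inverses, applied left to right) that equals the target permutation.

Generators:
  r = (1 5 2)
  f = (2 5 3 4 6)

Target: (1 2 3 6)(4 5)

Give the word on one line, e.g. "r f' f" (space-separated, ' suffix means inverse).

  after f: (2 5 3 4 6)
  after f: (2 3 6 5 4)
  after r': (1 2 3 6)(4 5)

f f r'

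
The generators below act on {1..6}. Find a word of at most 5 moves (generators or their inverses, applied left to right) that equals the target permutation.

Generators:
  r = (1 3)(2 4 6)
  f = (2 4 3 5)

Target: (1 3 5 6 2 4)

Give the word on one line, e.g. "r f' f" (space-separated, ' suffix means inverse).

  after r': (1 3)(2 6 4)
  after f: (1 5 2 6 3)
  after f: (1 2 6 5 4 3)
  after r: (1 4)(5 6)
  after f: (1 3 5 6 2 4)

r' f f r f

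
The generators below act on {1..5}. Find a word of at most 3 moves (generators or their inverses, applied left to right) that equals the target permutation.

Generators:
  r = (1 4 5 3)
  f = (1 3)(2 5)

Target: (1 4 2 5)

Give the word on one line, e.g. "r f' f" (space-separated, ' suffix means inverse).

  after r: (1 4 5 3)
  after f: (1 4 2 5)

r f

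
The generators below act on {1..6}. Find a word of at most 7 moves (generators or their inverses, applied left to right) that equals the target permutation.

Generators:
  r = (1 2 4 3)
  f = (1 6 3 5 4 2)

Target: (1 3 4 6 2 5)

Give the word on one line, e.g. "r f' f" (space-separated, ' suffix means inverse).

r' r' r' f' r

  after r': (1 3 4 2)
  after r': (1 4)(2 3)
  after r': (1 2 4 3)
  after f': (1 4 6)(2 5 3)
  after r: (1 3 4 6 2 5)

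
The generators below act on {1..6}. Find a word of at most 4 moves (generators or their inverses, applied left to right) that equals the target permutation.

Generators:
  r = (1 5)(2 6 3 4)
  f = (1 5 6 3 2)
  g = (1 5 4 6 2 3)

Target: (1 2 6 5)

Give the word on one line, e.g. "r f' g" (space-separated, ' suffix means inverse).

  after r: (1 5)(2 6 3 4)
  after g: (1 4 3 6)
  after r: (1 2 6 5)

r g r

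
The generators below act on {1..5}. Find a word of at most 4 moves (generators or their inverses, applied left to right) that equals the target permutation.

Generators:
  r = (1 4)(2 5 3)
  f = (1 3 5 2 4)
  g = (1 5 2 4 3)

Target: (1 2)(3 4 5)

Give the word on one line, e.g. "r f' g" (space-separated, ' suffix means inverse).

  after g: (1 5 2 4 3)
  after r': (1 2)(3 4 5)

g r'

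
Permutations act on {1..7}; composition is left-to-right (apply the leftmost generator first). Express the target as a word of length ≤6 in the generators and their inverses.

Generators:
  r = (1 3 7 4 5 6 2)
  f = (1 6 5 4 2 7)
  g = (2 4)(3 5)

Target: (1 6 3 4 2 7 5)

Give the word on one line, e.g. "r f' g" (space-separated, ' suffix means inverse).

r g r' g' r'

  after r: (1 3 7 4 5 6 2)
  after g: (1 5 6 4 3 7 2)
  after r': (1 4)(6 7)
  after g': (1 2 4)(3 5)(6 7)
  after r': (1 6 3 4 2 7 5)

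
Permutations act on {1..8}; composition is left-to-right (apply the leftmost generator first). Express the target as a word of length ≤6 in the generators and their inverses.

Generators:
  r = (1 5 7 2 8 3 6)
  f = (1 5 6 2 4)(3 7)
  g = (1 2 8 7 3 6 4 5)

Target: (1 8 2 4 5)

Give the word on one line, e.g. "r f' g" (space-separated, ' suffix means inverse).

g' f f g

  after g': (1 5 4 6 3 7 8 2)
  after f: (1 6 7 8 4 2 5)
  after f: (1 2 6 3 7 8)
  after g: (1 8 2 4 5)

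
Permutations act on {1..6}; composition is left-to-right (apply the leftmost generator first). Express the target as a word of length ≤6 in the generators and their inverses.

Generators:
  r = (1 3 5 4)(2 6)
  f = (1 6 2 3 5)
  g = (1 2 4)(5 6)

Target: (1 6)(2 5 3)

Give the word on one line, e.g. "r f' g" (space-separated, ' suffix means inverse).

r r g' r' r'

  after r: (1 3 5 4)(2 6)
  after r: (1 5)(3 4)
  after g': (1 6 5 4 3 2)
  after r': (1 2 4)(3 6)
  after r': (1 6)(2 5 3)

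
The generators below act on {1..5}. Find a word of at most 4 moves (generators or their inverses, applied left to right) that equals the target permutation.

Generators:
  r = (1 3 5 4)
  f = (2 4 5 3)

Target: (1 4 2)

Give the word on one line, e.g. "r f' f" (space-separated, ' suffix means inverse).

  after f': (2 3 5 4)
  after r': (1 4 2)

f' r'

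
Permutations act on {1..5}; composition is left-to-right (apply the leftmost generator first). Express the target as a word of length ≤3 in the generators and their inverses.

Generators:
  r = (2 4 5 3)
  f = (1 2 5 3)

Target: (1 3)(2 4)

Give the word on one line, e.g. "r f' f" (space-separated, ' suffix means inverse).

r f'

  after r: (2 4 5 3)
  after f': (1 3)(2 4)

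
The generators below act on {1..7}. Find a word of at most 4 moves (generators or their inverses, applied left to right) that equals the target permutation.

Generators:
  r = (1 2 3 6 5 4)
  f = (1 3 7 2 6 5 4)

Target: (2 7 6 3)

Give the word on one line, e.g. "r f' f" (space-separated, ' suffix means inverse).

f' r

  after f': (1 4 5 6 2 7 3)
  after r: (2 7 6 3)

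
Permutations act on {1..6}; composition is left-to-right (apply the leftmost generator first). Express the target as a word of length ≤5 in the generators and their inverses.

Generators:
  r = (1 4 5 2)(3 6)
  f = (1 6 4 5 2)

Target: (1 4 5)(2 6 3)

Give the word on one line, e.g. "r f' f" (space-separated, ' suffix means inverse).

  after r': (1 2 5 4)(3 6)
  after f': (1 5 6 3)(2 4)
  after f': (1 4 5)(2 6 3)

r' f' f'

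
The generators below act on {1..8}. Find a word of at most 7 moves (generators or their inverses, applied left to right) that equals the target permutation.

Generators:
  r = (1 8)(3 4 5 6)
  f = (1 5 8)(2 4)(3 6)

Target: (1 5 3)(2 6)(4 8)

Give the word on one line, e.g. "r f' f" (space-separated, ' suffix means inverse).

f' r' f' r f

  after f': (1 8 5)(2 4)(3 6)
  after r': (2 3 5 8 4)
  after f': (1 8 2 6 3)
  after r: (2 3 8)(4 5 6)
  after f: (1 5 3)(2 6)(4 8)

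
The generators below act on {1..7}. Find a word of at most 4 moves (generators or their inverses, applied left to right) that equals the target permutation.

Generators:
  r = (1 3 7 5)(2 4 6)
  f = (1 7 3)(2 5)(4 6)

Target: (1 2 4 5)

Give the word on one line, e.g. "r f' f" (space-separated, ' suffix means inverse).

  after r': (1 5 7 3)(2 6 4)
  after f': (1 2 4 5)

r' f'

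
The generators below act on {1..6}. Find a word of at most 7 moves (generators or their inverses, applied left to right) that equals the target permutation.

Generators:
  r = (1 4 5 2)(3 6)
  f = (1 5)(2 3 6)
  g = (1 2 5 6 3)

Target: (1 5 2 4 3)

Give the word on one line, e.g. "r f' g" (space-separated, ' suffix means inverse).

f f g' r' g'

  after f: (1 5)(2 3 6)
  after f: (2 6 3)
  after g': (1 3)(2 5)
  after r': (1 6 3 2 4)
  after g': (1 5 2 4 3)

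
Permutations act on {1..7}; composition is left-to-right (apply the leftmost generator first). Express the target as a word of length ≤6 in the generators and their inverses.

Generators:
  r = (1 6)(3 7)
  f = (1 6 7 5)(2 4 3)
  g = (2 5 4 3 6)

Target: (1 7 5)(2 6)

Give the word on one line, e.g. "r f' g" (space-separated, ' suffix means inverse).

f' g r' g r'

  after f': (1 5 7 6)(2 3 4)
  after g: (1 4 5 7 2 6)
  after r': (1 4 5 3 7 2)
  after g: (1 3 7 5 6 2)
  after r': (1 7 5)(2 6)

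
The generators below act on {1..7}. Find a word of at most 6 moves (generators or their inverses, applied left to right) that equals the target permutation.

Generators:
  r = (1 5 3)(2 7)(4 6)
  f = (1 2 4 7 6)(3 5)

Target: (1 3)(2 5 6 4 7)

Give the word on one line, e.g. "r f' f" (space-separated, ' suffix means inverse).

  after r': (1 3 5)(2 7)(4 6)
  after f': (1 5 6 2 4 7)
  after f': (1 3 5 7 6)
  after f': (1 5 4 2)
  after r: (1 3)(2 5 6 4 7)

r' f' f' f' r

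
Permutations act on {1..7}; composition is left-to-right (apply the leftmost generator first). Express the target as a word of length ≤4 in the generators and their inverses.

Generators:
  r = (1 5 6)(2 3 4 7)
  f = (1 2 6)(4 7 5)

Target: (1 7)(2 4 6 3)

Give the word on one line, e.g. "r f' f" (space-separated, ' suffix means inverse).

r f r

  after r: (1 5 6)(2 3 4 7)
  after f: (1 4 5)(2 3 7 6)
  after r: (1 7)(2 4 6 3)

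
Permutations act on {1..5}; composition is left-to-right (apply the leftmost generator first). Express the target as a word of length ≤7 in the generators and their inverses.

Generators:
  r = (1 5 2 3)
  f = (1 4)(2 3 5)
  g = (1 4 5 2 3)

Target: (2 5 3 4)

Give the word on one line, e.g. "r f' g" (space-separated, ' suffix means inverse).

  after r': (1 3 2 5)
  after f: (1 5 4)
  after r: (1 2 3)(4 5)
  after f': (1 5)(3 4)
  after r': (2 5 3 4)

r' f r f' r'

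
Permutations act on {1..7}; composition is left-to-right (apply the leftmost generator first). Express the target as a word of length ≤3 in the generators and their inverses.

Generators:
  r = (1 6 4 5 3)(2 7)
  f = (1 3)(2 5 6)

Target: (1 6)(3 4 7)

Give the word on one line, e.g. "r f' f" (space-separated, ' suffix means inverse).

r' f r

  after r': (1 3 5 4 6)(2 7)
  after f: (2 7 5 4)(3 6)
  after r: (1 6)(3 4 7)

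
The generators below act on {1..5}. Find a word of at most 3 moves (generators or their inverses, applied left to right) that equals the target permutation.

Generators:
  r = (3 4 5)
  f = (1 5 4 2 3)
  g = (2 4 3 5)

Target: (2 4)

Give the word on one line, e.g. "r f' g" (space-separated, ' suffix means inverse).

r g

  after r: (3 4 5)
  after g: (2 4)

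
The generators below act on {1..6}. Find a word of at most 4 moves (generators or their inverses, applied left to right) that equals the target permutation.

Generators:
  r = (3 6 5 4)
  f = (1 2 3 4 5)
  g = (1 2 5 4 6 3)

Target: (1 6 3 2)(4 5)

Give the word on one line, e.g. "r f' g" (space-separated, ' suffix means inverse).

  after g': (1 3 6 4 5 2)
  after g': (1 6 5)(2 3 4)
  after f': (1 6 4)
  after f': (1 6 3 2)(4 5)

g' g' f' f'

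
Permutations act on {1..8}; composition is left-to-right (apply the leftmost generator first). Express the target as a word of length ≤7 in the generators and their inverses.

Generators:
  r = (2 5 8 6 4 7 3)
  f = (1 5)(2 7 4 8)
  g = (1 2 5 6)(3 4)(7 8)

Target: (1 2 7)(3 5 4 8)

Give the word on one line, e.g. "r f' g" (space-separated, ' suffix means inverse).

  after r': (2 3 7 4 6 8 5)
  after r': (2 7 6 5 3 4 8)
  after f': (1 5 3 7 6)
  after f': (2 8 4 7 6 5 3)
  after g: (1 2 7)(3 5 4 8)

r' r' f' f' g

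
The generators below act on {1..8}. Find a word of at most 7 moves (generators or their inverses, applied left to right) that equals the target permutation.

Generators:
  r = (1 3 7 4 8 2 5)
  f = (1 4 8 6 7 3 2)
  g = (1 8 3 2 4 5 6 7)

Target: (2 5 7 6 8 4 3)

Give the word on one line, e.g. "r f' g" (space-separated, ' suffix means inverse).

  after g: (1 8 3 2 4 5 6 7)
  after f: (1 6 3)(2 8)(4 5 7)
  after g': (1 5 6 8 3 7 2)
  after r': (1 2 5 6 4 7 8)
  after f: (2 5 7 6 8 4 3)

g f g' r' f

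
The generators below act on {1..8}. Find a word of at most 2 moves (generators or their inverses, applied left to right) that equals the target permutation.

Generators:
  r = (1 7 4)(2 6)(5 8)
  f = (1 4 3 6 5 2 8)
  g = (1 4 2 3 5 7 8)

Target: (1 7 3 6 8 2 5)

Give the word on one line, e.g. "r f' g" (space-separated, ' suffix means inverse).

  after r: (1 7 4)(2 6)(5 8)
  after f: (1 7 3 6 8 2 5)

r f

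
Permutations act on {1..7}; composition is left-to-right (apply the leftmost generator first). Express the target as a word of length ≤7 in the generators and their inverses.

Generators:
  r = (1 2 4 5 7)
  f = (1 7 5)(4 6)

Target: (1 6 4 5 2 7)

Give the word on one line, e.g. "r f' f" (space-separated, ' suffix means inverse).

  after r: (1 2 4 5 7)
  after f: (1 2 6 4)
  after f: (1 2 4 7 5)
  after r: (1 4)(2 5)
  after f': (1 6 4 5 2 7)

r f f r f'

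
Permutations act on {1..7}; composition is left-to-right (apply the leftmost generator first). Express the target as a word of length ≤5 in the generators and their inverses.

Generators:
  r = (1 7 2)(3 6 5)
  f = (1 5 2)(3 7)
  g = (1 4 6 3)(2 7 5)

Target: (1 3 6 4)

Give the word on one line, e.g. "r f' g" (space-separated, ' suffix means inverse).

g g g

  after g: (1 4 6 3)(2 7 5)
  after g: (1 6)(2 5 7)(3 4)
  after g: (1 3 6 4)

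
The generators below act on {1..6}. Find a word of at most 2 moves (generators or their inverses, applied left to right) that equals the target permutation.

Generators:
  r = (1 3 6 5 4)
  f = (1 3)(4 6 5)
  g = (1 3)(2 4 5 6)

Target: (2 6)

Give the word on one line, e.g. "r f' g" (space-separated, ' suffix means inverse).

  after g: (1 3)(2 4 5 6)
  after f: (2 6)

g f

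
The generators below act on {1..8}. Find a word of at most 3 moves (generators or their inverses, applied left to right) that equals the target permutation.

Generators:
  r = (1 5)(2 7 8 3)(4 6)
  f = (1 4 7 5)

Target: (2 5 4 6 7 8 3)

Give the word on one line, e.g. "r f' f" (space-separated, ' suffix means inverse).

r f

  after r: (1 5)(2 7 8 3)(4 6)
  after f: (2 5 4 6 7 8 3)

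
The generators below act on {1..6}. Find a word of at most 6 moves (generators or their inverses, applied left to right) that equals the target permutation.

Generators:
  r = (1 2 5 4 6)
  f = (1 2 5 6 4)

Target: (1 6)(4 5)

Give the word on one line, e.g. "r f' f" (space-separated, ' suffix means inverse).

r f' f' r

  after r: (1 2 5 4 6)
  after f': (4 5 6)
  after f': (1 4 2)
  after r: (1 6)(4 5)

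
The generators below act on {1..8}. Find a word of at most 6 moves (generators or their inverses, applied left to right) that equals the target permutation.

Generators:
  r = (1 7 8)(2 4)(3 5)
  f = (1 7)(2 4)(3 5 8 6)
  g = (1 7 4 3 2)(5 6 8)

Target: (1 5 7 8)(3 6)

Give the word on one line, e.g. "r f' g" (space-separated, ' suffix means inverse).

r' f f r'

  after r': (1 8 7)(2 4)(3 5)
  after f: (1 6 3 8)
  after f: (1 3 6 5 8 7)(2 4)
  after r': (1 5 7 8)(3 6)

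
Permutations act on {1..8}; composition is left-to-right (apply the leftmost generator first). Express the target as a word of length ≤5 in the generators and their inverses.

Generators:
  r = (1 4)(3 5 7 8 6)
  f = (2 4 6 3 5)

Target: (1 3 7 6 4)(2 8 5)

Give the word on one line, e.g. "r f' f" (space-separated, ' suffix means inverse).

f' r f r

  after f': (2 5 3 6 4)
  after r: (1 4 2 7 8 6)
  after f: (1 6)(2 7 8 3 5)
  after r: (1 3 7 6 4)(2 8 5)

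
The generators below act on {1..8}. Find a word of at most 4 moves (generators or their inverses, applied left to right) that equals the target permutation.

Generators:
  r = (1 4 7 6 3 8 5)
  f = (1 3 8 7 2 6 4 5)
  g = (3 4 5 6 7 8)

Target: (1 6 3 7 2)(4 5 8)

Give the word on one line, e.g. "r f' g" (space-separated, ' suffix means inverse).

f r g r'

  after f: (1 3 8 7 2 6 4 5)
  after r: (1 8 6 7 2 3 5 4)
  after g: (1 3 6 8 7 2 4)
  after r': (1 6 3 7 2)(4 5 8)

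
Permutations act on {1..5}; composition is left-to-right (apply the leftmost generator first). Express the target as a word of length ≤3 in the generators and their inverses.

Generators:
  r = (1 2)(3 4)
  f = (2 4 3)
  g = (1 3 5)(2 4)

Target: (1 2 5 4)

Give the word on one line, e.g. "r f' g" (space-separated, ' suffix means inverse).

r' g' f'

  after r': (1 2)(3 4)
  after g': (1 4)(2 5 3)
  after f': (1 2 5 4)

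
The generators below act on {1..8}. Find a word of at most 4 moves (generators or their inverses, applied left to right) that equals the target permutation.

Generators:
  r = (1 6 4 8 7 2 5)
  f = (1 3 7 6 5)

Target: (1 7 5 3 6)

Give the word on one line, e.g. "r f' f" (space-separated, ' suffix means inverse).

  after f: (1 3 7 6 5)
  after f: (1 7 5 3 6)

f f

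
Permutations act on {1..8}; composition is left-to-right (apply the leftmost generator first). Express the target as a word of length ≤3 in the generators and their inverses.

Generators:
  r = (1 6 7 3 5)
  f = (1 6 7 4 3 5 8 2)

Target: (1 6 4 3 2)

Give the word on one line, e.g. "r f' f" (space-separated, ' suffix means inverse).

f r f'

  after f: (1 6 7 4 3 5 8 2)
  after r: (1 7 4 5 8 2 6 3)
  after f': (1 6 4 3 2)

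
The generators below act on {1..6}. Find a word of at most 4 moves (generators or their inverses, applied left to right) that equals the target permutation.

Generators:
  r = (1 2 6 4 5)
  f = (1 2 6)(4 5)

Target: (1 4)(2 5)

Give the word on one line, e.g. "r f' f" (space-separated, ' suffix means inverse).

  after r': (1 5 4 6 2)
  after r': (1 4 2 5 6)
  after f: (1 5)(2 4 6)
  after f: (1 4)(2 5)

r' r' f f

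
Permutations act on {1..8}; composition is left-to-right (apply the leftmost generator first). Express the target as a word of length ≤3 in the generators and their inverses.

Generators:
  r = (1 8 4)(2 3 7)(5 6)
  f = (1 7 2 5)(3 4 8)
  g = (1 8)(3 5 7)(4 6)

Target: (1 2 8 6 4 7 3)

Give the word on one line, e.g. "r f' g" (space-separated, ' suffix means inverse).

  after f: (1 7 2 5)(3 4 8)
  after f: (1 2)(3 8 4)(5 7)
  after g': (1 2 8 6 4 7 3)

f f g'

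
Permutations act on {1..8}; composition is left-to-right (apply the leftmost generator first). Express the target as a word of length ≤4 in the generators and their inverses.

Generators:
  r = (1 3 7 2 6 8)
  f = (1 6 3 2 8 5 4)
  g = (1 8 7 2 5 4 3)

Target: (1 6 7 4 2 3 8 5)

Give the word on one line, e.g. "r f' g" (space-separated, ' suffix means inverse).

  after r: (1 3 7 2 6 8)
  after f': (1 6 2)(3 7)(4 5 8)
  after g': (1 6 7 4 2 3 8 5)

r f' g'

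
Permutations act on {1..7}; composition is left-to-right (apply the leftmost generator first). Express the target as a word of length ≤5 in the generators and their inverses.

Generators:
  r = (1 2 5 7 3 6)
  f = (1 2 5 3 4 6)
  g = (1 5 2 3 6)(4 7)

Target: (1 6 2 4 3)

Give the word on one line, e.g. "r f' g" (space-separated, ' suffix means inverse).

f r f g

  after f: (1 2 5 3 4 6)
  after r: (1 5 6 2 7 3 4)
  after f: (1 3 6 5)(2 7 4)
  after g: (1 6 2 4 3)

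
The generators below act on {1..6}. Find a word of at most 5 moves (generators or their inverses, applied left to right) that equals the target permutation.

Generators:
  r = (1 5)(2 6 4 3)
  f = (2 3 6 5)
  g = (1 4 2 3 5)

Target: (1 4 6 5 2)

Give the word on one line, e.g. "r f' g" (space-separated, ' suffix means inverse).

r f' g' f' r'

  after r: (1 5)(2 6 4 3)
  after f': (1 6 4 2 3 5)
  after g': (1 6)
  after f': (1 3 2 5 6)
  after r': (1 4 6 5 2)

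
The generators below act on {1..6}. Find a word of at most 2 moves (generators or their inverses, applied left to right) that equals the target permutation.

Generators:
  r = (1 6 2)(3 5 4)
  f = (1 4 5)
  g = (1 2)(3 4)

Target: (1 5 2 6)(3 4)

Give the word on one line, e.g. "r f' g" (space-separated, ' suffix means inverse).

  after f: (1 4 5)
  after r': (1 5 2 6)(3 4)

f r'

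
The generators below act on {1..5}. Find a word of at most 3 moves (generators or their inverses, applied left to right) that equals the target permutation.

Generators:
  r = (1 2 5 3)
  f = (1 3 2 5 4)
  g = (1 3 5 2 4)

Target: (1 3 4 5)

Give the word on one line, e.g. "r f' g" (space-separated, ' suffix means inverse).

r f'

  after r: (1 2 5 3)
  after f': (1 3 4 5)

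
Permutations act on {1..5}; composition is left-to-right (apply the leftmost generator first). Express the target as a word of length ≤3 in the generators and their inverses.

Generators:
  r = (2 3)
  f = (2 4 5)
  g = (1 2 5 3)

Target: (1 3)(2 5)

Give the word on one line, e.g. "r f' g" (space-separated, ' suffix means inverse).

  after g: (1 2 5 3)
  after r: (1 3)(2 5)

g r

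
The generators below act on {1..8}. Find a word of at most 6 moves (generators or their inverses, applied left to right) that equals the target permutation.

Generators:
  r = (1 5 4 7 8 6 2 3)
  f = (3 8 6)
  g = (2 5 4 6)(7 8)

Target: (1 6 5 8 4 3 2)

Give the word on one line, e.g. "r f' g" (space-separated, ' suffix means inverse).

  after f': (3 6 8)
  after r: (1 5 4 7 8)(2 3)
  after r: (1 4 8 5 7 6 2)
  after f': (1 4 3 6 2)(5 7 8)
  after g: (1 6 5 8 4 3 2)

f' r r f' g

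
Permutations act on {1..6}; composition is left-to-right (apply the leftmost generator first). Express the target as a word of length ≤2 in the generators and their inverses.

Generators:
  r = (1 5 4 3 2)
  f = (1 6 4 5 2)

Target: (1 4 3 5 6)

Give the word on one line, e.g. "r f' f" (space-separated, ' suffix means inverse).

r f'

  after r: (1 5 4 3 2)
  after f': (1 4 3 5 6)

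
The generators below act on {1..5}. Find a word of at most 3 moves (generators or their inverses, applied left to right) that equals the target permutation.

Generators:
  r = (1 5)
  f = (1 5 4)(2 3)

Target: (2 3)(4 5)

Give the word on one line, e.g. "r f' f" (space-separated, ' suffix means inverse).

f r'

  after f: (1 5 4)(2 3)
  after r': (2 3)(4 5)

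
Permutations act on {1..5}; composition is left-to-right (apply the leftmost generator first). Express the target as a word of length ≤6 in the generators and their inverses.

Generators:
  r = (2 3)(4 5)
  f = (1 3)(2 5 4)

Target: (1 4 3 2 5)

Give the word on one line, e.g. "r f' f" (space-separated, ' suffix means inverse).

f' r' f r'

  after f': (1 3)(2 4 5)
  after r': (1 2 5 3)
  after f: (1 5)(2 4)
  after r': (1 4 3 2 5)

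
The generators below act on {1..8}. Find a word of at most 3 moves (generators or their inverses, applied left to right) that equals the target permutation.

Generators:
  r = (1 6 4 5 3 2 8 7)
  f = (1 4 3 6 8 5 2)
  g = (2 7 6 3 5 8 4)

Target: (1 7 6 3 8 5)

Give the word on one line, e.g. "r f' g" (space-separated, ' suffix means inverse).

g' g' r'

  after g': (2 4 8 5 3 6 7)
  after g': (2 8 3 7 4 5 6)
  after r': (1 7 6 3 8 5)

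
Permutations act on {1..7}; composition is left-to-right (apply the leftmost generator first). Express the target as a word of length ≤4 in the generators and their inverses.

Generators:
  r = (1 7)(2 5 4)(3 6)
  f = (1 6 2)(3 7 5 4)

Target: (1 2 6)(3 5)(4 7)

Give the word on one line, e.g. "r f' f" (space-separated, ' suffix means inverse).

f f

  after f: (1 6 2)(3 7 5 4)
  after f: (1 2 6)(3 5)(4 7)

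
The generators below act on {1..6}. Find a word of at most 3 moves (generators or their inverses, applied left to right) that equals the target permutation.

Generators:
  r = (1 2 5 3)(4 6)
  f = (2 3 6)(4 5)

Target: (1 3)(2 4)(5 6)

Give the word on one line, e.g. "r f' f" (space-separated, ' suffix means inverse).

r f

  after r: (1 2 5 3)(4 6)
  after f: (1 3)(2 4)(5 6)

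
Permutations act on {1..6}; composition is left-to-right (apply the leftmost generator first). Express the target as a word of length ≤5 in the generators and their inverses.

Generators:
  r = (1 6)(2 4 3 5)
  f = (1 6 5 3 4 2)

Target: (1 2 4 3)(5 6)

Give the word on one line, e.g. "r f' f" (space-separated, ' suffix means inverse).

r r f r' f'

  after r: (1 6)(2 4 3 5)
  after r: (2 3)(4 5)
  after f: (1 6 5 2 4 3)
  after r': (3 6)
  after f': (1 2 4 3)(5 6)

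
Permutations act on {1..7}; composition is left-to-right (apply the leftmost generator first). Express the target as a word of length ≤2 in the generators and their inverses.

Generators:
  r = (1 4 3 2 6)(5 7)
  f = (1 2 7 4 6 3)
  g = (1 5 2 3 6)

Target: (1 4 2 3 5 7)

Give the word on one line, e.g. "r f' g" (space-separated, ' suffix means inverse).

r g'

  after r: (1 4 3 2 6)(5 7)
  after g': (1 4 2 3 5 7)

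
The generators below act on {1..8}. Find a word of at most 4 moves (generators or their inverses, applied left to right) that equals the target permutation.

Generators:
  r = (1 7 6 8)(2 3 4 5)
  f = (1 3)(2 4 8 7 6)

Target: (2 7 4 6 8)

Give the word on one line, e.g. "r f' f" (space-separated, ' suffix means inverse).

f' f'

  after f': (1 3)(2 6 7 8 4)
  after f': (2 7 4 6 8)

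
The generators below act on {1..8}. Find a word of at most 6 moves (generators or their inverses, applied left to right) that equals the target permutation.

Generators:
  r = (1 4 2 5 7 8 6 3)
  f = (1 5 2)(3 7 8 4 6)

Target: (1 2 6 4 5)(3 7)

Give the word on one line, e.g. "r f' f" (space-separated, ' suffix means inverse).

  after f: (1 5 2)(3 7 8 4 6)
  after r': (1 2 3 5 4 8)
  after f: (2 7 8 5 6 3)
  after r: (1 4 2 8 7 6)(3 5)
  after r: (1 2 6 4 5)(3 7)

f r' f r r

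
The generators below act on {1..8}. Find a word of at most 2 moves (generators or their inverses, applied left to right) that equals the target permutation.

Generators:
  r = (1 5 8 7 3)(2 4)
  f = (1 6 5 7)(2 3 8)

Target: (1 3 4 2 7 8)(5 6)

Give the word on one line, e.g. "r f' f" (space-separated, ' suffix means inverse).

  after f': (1 7 5 6)(2 8 3)
  after r: (1 3 4 2 7 8)(5 6)

f' r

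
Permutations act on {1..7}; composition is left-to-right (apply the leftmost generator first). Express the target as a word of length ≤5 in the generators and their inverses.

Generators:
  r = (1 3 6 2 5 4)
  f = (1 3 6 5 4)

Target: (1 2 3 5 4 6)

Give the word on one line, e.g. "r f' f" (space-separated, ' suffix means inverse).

  after f': (1 4 5 6 3)
  after r: (2 5)
  after f: (1 3 6 5 2 4)
  after r: (1 6 4 3 2)
  after r: (1 2 3 5 4 6)

f' r f r r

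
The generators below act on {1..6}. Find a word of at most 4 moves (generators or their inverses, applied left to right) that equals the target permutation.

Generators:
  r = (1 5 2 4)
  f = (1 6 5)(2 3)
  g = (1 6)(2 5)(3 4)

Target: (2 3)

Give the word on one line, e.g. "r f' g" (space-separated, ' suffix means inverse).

f' f' f'

  after f': (1 5 6)(2 3)
  after f': (1 6 5)
  after f': (2 3)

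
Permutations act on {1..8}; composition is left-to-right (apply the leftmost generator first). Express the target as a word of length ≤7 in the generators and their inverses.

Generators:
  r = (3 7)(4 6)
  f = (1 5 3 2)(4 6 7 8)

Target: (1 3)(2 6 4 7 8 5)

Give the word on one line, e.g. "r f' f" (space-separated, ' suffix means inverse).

f' r f f f

  after f': (1 2 3 5)(4 8 7 6)
  after r: (1 2 7 4 8 3 5)
  after f: (2 8)(6 7)
  after f: (1 5 3 2 4 6 8)
  after f: (1 3)(2 6 4 7 8 5)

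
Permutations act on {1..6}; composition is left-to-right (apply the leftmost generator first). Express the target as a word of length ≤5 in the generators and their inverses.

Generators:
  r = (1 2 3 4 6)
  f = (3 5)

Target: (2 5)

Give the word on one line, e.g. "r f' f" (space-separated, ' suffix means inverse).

  after r: (1 2 3 4 6)
  after f': (1 2 5 3 4 6)
  after r': (2 5)

r f' r'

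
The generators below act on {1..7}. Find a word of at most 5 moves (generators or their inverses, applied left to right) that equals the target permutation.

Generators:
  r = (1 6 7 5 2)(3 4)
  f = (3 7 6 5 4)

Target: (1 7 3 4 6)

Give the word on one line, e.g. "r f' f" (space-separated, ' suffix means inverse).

  after r: (1 6 7 5 2)(3 4)
  after f: (1 5 2)(4 7)
  after r': (1 7 3 4 6)

r f r'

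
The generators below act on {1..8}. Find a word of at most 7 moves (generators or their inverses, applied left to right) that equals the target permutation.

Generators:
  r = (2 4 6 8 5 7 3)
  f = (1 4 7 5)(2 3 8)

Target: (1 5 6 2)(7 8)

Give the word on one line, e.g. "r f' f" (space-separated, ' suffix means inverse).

f r' r' f r

  after f: (1 4 7 5)(2 3 8)
  after r': (1 2 7 8 3 6 4 5)
  after r': (1 3 4 8 7 6 2 5)
  after f: (1 8 5 4 2)(3 7 6)
  after r: (1 5 6 2)(7 8)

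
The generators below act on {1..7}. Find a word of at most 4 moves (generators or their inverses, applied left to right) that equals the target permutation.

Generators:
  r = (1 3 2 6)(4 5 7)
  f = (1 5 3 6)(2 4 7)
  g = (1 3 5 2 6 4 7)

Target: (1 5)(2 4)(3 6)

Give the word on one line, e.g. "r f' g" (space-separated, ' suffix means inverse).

  after r: (1 3 2 6)(4 5 7)
  after g: (1 5)(2 4)(3 6)

r g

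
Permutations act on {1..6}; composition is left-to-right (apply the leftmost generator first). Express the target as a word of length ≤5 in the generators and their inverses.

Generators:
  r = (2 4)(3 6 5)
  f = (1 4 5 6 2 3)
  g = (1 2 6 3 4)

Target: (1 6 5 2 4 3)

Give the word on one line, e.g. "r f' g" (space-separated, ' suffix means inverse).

r f r g

  after r: (2 4)(3 6 5)
  after f: (1 4 3 2 5)
  after r: (1 2 3 4 6 5)
  after g: (1 6 5 2 4 3)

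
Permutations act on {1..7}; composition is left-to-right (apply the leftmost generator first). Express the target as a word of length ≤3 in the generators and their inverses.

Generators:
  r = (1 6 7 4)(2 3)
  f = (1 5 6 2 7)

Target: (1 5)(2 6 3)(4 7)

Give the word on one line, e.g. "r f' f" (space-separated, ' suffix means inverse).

  after f: (1 5 6 2 7)
  after r': (1 5)(2 6 3)(4 7)

f r'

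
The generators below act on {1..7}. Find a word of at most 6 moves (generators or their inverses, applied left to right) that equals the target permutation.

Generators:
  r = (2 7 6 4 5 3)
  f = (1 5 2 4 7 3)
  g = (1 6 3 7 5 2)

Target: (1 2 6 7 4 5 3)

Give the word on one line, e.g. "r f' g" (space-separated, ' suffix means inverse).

  after r: (2 7 6 4 5 3)
  after g: (1 6 4 2 5 7 3)
  after r': (1 7 5 2 4 3)
  after r': (1 2 6 7 4 5 3)

r g r' r'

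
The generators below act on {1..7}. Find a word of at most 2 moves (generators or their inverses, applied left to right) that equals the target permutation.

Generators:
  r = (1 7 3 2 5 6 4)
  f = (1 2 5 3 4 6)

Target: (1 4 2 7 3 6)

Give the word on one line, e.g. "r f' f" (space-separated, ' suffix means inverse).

  after f': (1 6 4 3 5 2)
  after r: (1 4 2 7 3 6)

f' r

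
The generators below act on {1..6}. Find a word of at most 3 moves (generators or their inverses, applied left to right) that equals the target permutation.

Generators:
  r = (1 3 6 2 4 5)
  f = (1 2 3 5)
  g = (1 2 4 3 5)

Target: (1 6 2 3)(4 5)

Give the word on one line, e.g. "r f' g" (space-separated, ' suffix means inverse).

  after r: (1 3 6 2 4 5)
  after r: (1 6 4)(2 5 3)
  after g': (1 6 2 3)(4 5)

r r g'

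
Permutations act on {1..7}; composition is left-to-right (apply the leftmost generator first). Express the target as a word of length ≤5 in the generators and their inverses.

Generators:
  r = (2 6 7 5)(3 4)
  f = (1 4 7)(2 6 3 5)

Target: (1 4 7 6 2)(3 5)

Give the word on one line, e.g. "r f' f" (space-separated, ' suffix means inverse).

  after r': (2 5 7 6)(3 4)
  after r': (2 7)(5 6)
  after f: (1 4 7 6 2)(3 5)

r' r' f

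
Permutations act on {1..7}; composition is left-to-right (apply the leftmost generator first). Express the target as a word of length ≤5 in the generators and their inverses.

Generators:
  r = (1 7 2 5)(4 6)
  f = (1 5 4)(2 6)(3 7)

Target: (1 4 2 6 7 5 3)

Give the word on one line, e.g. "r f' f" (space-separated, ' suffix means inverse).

r r f' r'

  after r: (1 7 2 5)(4 6)
  after r: (1 2)(5 7)
  after f': (1 6 2 4 5 3 7)
  after r': (1 4 2 6 7 5 3)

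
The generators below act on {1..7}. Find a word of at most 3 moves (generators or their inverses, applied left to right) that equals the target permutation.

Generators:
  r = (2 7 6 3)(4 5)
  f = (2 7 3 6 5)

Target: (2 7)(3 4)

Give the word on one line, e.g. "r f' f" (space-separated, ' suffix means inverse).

  after r: (2 7 6 3)(4 5)
  after f': (3 5 4 6 7)
  after r: (2 7)(3 4)

r f' r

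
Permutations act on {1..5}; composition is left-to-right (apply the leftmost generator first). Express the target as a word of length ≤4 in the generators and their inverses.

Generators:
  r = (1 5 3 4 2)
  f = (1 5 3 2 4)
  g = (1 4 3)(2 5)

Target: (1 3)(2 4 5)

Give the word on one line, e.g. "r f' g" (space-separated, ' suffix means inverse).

  after r: (1 5 3 4 2)
  after g': (1 2 3)(4 5)
  after f: (1 4 3 5)
  after r': (1 3)(2 4 5)

r g' f r'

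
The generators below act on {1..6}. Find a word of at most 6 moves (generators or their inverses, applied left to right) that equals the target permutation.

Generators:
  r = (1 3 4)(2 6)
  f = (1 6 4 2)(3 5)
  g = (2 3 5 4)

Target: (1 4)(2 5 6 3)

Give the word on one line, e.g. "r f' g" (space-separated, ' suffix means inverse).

f g' f f g'

  after f: (1 6 4 2)(3 5)
  after g': (1 6 5 2)
  after f: (1 4 2 6 3 5)
  after f: (1 2 4)(5 6)
  after g': (1 4)(2 5 6 3)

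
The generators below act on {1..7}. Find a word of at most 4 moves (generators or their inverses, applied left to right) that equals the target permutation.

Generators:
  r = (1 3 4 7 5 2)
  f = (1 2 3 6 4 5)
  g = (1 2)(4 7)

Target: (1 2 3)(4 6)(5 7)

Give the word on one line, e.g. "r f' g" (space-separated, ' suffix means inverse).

  after f': (1 5 4 6 3 2)
  after r: (1 2 3)(4 6)(5 7)

f' r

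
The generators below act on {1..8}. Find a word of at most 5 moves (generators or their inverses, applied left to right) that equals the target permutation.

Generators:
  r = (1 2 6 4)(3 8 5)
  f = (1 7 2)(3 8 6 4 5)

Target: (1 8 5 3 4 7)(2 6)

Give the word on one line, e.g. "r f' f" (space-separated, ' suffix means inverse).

r r f'

  after r: (1 2 6 4)(3 8 5)
  after r: (1 6)(2 4)(3 5 8)
  after f': (1 8 5 3 4 7)(2 6)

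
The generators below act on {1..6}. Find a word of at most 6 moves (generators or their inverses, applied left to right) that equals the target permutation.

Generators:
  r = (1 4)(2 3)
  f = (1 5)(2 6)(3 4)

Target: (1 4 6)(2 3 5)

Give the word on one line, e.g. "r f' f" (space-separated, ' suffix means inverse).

f' r' f' r

  after f': (1 5)(2 6)(3 4)
  after r': (1 5 4 2 6 3)
  after f': (3 5)(4 6)
  after r: (1 4 6)(2 3 5)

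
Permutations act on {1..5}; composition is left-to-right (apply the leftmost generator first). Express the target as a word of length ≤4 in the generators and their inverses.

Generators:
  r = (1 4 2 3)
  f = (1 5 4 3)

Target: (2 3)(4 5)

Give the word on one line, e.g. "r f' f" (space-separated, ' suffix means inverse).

f' r

  after f': (1 3 4 5)
  after r: (2 3)(4 5)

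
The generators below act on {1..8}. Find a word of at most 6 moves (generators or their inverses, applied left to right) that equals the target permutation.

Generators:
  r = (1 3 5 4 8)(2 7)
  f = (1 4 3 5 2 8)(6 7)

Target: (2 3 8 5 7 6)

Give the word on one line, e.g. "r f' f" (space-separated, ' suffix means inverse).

  after f: (1 4 3 5 2 8)(6 7)
  after r': (1 5 7 6 2 4)
  after r': (1 3)(2 5)(4 8)(6 7)
  after r': (2 3 8 5 7 6)

f r' r' r'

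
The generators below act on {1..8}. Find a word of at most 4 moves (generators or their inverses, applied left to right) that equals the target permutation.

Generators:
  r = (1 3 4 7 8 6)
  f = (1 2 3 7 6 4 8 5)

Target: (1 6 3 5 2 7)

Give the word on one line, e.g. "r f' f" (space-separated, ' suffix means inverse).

  after r: (1 3 4 7 8 6)
  after f: (1 7 5)(2 3 8 4 6)
  after f: (1 6 3 5 2 7)

r f f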